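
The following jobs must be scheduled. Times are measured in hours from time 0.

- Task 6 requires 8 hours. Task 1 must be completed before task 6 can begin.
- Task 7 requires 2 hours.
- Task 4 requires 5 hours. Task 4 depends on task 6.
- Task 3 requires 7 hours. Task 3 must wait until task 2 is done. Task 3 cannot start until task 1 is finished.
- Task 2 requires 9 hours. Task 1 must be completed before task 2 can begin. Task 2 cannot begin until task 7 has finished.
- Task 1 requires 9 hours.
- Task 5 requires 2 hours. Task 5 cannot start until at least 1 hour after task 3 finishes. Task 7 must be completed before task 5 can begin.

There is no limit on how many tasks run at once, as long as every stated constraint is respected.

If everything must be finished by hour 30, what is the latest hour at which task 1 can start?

To finish by hour 30, task 5 (duration 2) must start no later than hour 28.
Task 3 must finish before task 5 (must start by hour 28, minus 1-hour gap → hour 27). With a 7-hour duration, task 3 must start by 27 − 7 = hour 20.
Task 2 feeds into task 3 (must start by hour 20); so task 2 must finish by hour 20 and therefore start by hour 11.
Nothing follows task 4; the deadline of hour 30 is its only limit. It must start by 30 − 5 = hour 25.
Since task 4 (must start by hour 25) depends on it, task 6 must finish by hour 25. Backing off its 8-hour duration gives a latest start of hour 17.
For task 1: task 2 (must start by hour 11); task 3 (must start by hour 20); task 6 (must start by hour 17). The most restrictive is hour 11; with a 9-hour duration, task 1 must start by hour 2.

2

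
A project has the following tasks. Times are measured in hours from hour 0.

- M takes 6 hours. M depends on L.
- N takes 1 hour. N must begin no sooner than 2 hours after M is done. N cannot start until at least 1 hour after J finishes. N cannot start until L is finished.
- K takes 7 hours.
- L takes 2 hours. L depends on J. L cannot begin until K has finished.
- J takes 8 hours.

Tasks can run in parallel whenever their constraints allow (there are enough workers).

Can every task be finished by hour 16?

No

K can start immediately at hour 0; it finishes at hour 7.
J can start immediately at hour 0; it finishes at hour 8.
L cannot start until J (finishes hour 8); K (finishes hour 7). The controlling bound is hour 8, so L finishes at 8 + 2 = hour 10.
M cannot begin until L (finishes hour 10). It runs from hour 10 to 10 + 6 = hour 16.
For N: M (finishes hour 16, plus 2-hour gap → hour 18); J (finishes hour 8, plus 1-hour gap → hour 9); L (finishes hour 10). Taking the maximum gives a start of hour 18, and it finishes at 18 + 1 = hour 19.
The earliest everything can be done is hour 19, which is after the deadline of 16, so it is not possible.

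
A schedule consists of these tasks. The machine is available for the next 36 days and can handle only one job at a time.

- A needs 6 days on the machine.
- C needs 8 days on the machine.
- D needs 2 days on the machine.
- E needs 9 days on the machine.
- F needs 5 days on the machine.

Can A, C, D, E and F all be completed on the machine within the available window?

Yes

Running back to back, the jobs need 6 + 8 + 2 + 9 + 5 = 30 days on the machine.
Since 30 ≤ 36, they fit within the window.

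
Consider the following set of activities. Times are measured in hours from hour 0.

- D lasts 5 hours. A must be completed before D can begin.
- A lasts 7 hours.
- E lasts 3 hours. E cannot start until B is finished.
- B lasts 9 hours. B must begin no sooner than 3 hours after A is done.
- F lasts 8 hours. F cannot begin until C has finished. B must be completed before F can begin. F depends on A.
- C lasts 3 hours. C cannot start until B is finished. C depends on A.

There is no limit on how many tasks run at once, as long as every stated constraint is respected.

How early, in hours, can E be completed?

22

A can start immediately at hour 0; it finishes at hour 7.
B waits on A (finishes hour 7, plus 3-hour gap → hour 10), so it starts at hour 10 and finishes at 10 + 9 = hour 19.
E waits on B (finishes hour 19), so it starts at hour 19 and finishes at 19 + 3 = hour 22.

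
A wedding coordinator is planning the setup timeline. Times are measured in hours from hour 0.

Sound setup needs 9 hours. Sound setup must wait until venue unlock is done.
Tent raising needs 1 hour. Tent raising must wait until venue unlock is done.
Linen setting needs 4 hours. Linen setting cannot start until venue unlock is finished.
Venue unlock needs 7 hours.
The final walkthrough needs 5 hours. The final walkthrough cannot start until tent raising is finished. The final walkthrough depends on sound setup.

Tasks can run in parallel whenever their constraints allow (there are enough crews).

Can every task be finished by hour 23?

Yes

Venue unlock can start immediately at hour 0; it finishes at hour 7.
Sound setup waits on venue unlock (finishes hour 7), so it starts at hour 7 and finishes at 7 + 9 = hour 16.
Linen setting waits on venue unlock (finishes hour 7), so it starts at hour 7 and finishes at 7 + 4 = hour 11.
After venue unlock (finishes hour 7), tent raising can start at hour 7 and finishes at hour 8.
For the final walkthrough: tent raising (finishes hour 8); sound setup (finishes hour 16). Taking the maximum gives a start of hour 16, and it finishes at 16 + 5 = hour 21.
Every task is finished by hour 21, which is no later than the deadline of 23, so the schedule is feasible.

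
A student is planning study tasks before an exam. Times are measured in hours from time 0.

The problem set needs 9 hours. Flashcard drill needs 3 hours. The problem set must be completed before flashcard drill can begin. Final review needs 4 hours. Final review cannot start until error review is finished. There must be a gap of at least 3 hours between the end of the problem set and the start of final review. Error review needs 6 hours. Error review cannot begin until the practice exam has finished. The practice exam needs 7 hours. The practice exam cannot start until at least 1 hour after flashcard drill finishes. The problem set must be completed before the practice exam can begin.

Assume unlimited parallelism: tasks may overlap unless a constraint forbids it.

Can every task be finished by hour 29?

The problem set has no prerequisites, so it starts at hour 0 and finishes at hour 9.
Flashcard drill waits on the problem set (finishes hour 9), so it starts at hour 9 and finishes at 9 + 3 = hour 12.
The practice exam has to wait for flashcard drill (finishes hour 12, plus 1-hour gap → hour 13); the problem set (finishes hour 9). The latest of these is hour 13, so the practice exam runs hour 13 to 13 + 7 = hour 20.
After the practice exam (finishes hour 20), error review can start at hour 20 and finishes at hour 26.
Final review needs all of error review (finishes hour 26); the problem set (finishes hour 9, plus 3-hour gap → hour 12). That puts its earliest start at hour 26; it finishes at 26 + 4 = hour 30.
The earliest everything can be done is hour 30, which is after the deadline of 29, so it is not possible.

No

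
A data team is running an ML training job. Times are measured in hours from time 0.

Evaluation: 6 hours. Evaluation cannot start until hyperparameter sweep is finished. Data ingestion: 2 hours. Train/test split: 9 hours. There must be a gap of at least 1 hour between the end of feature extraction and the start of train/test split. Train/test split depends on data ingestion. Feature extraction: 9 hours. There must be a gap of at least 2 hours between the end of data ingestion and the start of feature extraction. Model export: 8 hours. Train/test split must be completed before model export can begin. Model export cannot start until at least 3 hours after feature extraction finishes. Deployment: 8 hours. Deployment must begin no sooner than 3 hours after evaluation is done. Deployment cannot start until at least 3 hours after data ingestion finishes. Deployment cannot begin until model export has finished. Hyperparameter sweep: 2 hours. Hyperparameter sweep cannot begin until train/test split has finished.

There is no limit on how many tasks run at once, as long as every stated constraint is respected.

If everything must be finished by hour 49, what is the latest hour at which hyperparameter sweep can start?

30

Deployment has no dependents, so it just needs to finish by hour 49. Starting by 49 − 8 = hour 41 achieves that.
Since deployment (must start by hour 41, minus 3-hour gap → hour 38) depends on it, evaluation must finish by hour 38. Backing off its 6-hour duration gives a latest start of hour 32.
Hyperparameter sweep has to be done before evaluation (must start by hour 32). That means finishing by hour 32, i.e. starting by 32 − 2 = hour 30.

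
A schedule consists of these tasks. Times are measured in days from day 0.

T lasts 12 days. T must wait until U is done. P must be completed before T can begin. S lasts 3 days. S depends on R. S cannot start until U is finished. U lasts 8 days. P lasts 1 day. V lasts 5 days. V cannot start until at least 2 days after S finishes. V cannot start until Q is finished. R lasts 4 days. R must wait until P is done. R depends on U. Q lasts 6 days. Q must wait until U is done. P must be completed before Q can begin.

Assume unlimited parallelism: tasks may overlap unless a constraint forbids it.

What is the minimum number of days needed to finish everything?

22

U can start immediately at day 0; it finishes at day 8.
P has no prerequisites, so it starts at day 0 and finishes at day 1.
T cannot start until U (finishes day 8); P (finishes day 1). The controlling bound is day 8, so T finishes at 8 + 12 = day 20.
R cannot start until P (finishes day 1); U (finishes day 8). The controlling bound is day 8, so R finishes at 8 + 4 = day 12.
For S: R (finishes day 12); U (finishes day 8). Taking the maximum gives a start of day 12, and it finishes at 12 + 3 = day 15.
For Q: U (finishes day 8); P (finishes day 1). Taking the maximum gives a start of day 8, and it finishes at 8 + 6 = day 14.
For V: S (finishes day 15, plus 2-day gap → day 17); Q (finishes day 14). Taking the maximum gives a start of day 17, and it finishes at 17 + 5 = day 22.
All tasks are finished once the last one completes. Finish times: P at 1, Q at 14, R at 12, S at 15, T at 20, U at 8, V at 22. The latest is day 22.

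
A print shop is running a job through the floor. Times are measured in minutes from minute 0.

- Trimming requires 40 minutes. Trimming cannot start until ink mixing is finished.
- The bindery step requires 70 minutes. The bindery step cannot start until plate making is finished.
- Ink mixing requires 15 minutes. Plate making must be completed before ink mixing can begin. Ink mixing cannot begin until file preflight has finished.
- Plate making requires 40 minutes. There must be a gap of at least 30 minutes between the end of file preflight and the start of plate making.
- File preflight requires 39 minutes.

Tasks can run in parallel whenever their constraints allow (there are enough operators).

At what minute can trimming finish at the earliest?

164

Nothing blocks file preflight, so it runs from minute 0 to minute 39.
Plate making cannot begin until file preflight (finishes minute 39, plus 30-minute gap → minute 69). It runs from minute 69 to 69 + 40 = minute 109.
For ink mixing: plate making (finishes minute 109); file preflight (finishes minute 39). Taking the maximum gives a start of minute 109, and it finishes at 109 + 15 = minute 124.
Trimming waits on ink mixing (finishes minute 124), so it starts at minute 124 and finishes at 124 + 40 = minute 164.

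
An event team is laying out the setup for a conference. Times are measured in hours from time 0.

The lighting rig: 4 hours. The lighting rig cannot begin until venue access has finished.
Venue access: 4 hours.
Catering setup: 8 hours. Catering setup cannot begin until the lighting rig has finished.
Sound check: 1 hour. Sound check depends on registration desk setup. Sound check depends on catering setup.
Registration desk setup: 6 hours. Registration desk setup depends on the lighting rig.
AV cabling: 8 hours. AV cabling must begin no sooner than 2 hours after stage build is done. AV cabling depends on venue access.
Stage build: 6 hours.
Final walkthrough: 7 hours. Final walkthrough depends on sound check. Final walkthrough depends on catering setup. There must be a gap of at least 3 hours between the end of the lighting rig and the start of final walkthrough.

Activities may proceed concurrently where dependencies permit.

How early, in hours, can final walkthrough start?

Nothing blocks venue access, so it runs from hour 0 to hour 4.
After venue access (finishes hour 4), the lighting rig can start at hour 4 and finishes at hour 8.
Catering setup cannot begin until the lighting rig (finishes hour 8). It runs from hour 8 to 8 + 8 = hour 16.
Registration desk setup cannot begin until the lighting rig (finishes hour 8). It runs from hour 8 to 8 + 6 = hour 14.
For sound check: registration desk setup (finishes hour 14); catering setup (finishes hour 16). Taking the maximum gives a start of hour 16, and it finishes at 16 + 1 = hour 17.
Final walkthrough waits on sound check (finishes hour 17); catering setup (finishes hour 16); the lighting rig (finishes hour 8, plus 3-hour gap → hour 11). The latest of these is hour 17, which is the earliest final walkthrough can start.

17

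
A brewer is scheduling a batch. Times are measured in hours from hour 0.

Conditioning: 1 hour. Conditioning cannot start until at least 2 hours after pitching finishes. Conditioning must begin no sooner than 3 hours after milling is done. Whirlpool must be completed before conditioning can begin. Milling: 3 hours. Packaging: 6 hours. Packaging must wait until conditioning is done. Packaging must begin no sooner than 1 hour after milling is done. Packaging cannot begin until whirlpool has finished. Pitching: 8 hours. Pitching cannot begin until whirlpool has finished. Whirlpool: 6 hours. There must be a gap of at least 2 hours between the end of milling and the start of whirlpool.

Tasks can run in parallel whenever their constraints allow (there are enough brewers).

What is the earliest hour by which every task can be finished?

28

Milling can start immediately at hour 0; it finishes at hour 3.
After milling (finishes hour 3, plus 2-hour gap → hour 5), whirlpool can start at hour 5 and finishes at hour 11.
After whirlpool (finishes hour 11), pitching can start at hour 11 and finishes at hour 19.
For conditioning: pitching (finishes hour 19, plus 2-hour gap → hour 21); milling (finishes hour 3, plus 3-hour gap → hour 6); whirlpool (finishes hour 11). Taking the maximum gives a start of hour 21, and it finishes at 21 + 1 = hour 22.
Packaging needs all of conditioning (finishes hour 22); milling (finishes hour 3, plus 1-hour gap → hour 4); whirlpool (finishes hour 11). That puts its earliest start at hour 22; it finishes at 22 + 6 = hour 28.
All tasks are finished once the last one completes. Finish times: Milling at 3, Whirlpool at 11, Pitching at 19, Conditioning at 22, Packaging at 28. The latest is hour 28.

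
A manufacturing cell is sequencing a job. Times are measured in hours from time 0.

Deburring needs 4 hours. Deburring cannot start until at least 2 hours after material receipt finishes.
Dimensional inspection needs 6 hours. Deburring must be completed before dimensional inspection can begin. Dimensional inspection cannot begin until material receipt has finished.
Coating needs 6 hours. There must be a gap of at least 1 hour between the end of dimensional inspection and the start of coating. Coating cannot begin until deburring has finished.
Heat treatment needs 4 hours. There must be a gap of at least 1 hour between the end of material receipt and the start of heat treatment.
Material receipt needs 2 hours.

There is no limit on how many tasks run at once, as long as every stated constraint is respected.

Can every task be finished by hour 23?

Yes

Material receipt has no prerequisites, so it starts at hour 0 and finishes at hour 2.
Heat treatment waits on material receipt (finishes hour 2, plus 1-hour gap → hour 3), so it starts at hour 3 and finishes at 3 + 4 = hour 7.
Deburring cannot begin until material receipt (finishes hour 2, plus 2-hour gap → hour 4). It runs from hour 4 to 4 + 4 = hour 8.
Dimensional inspection has to wait for deburring (finishes hour 8); material receipt (finishes hour 2). The latest of these is hour 8, so dimensional inspection runs hour 8 to 8 + 6 = hour 14.
For coating: dimensional inspection (finishes hour 14, plus 1-hour gap → hour 15); deburring (finishes hour 8). Taking the maximum gives a start of hour 15, and it finishes at 15 + 6 = hour 21.
Every task is finished by hour 21, which is no later than the deadline of 23, so the schedule is feasible.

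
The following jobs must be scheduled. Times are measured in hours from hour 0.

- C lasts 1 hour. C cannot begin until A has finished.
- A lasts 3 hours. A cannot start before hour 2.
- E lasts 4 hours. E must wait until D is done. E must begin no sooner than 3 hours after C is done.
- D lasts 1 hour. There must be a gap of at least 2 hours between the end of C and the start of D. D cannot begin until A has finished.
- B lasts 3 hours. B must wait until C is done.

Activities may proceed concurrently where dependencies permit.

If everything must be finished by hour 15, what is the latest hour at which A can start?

B has no dependents, so it just needs to finish by hour 15. Starting by 15 − 3 = hour 12 achieves that.
E must finish by hour 15; it takes 4 hours, so it must start by 15 − 4 = hour 11.
D feeds into E (must start by hour 11); so D must finish by hour 11 and therefore start by hour 10.
C must finish in time for B (must start by hour 12); D (must start by hour 10, minus 2-hour gap → hour 8); E (must start by hour 11, minus 3-hour gap → hour 8). The tightest is hour 8, so C must start by 8 − 1 = hour 7.
A has several dependents: C (must start by hour 7); D (must start by hour 10). The earliest of those limits is hour 7, so A must start by 7 − 3 = hour 4.

4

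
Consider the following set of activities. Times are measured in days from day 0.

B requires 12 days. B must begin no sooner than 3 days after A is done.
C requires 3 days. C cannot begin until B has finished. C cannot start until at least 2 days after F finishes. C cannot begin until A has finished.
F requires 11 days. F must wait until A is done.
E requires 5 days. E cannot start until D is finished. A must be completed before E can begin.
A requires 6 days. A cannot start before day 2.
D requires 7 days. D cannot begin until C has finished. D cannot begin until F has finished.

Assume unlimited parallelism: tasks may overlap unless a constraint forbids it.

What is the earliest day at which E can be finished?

A cannot begin until its own release at day 2. It runs from day 2 to 2 + 6 = day 8.
F cannot begin until A (finishes day 8). It runs from day 8 to 8 + 11 = day 19.
B cannot begin until A (finishes day 8, plus 3-day gap → day 11). It runs from day 11 to 11 + 12 = day 23.
C cannot start until B (finishes day 23); F (finishes day 19, plus 2-day gap → day 21); A (finishes day 8). The controlling bound is day 23, so C finishes at 23 + 3 = day 26.
D needs all of C (finishes day 26); F (finishes day 19). That puts its earliest start at day 26; it finishes at 26 + 7 = day 33.
E has to wait for D (finishes day 33); A (finishes day 8). The latest of these is day 33, so E runs day 33 to 33 + 5 = day 38.

38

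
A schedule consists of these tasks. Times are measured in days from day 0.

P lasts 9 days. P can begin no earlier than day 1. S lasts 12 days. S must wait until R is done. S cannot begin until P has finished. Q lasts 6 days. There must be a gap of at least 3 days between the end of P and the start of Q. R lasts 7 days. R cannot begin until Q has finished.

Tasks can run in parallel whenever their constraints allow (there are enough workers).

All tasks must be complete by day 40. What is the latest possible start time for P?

Nothing follows S; the deadline of day 40 is its only limit. It must start by 40 − 12 = day 28.
R must finish before S (must start by day 28). With a 7-day duration, R must start by 28 − 7 = day 21.
Q has to be done before R (must start by day 21). That means finishing by day 21, i.e. starting by 21 − 6 = day 15.
P must finish in time for Q (must start by day 15, minus 3-day gap → day 12); S (must start by day 28). The tightest is day 12, so P must start by 12 − 9 = day 3.

3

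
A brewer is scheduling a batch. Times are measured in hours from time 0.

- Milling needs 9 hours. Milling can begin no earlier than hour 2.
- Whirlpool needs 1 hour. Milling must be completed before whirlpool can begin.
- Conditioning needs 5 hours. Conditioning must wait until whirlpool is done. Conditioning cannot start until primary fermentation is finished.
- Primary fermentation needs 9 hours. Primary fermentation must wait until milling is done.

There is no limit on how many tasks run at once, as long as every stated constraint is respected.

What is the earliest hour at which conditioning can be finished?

Milling cannot begin until its own release at hour 2. It runs from hour 2 to 2 + 9 = hour 11.
Primary fermentation cannot begin until milling (finishes hour 11). It runs from hour 11 to 11 + 9 = hour 20.
After milling (finishes hour 11), whirlpool can start at hour 11 and finishes at hour 12.
Conditioning needs all of whirlpool (finishes hour 12); primary fermentation (finishes hour 20). That puts its earliest start at hour 20; it finishes at 20 + 5 = hour 25.

25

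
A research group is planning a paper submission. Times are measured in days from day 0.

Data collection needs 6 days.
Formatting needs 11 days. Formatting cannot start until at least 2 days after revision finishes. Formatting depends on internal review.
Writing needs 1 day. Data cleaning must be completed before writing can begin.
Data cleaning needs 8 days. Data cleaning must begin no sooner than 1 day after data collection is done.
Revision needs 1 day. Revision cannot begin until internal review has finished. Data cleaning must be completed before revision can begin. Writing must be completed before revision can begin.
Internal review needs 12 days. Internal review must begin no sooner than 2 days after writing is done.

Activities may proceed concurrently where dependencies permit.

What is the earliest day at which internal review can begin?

Nothing blocks data collection, so it runs from day 0 to day 6.
After data collection (finishes day 6, plus 1-day gap → day 7), data cleaning can start at day 7 and finishes at day 15.
Writing cannot begin until data cleaning (finishes day 15). It runs from day 15 to 15 + 1 = day 16.
Internal review waits on writing (finishes day 16, plus 2-day gap → day 18), so the earliest it can start is day 18.

18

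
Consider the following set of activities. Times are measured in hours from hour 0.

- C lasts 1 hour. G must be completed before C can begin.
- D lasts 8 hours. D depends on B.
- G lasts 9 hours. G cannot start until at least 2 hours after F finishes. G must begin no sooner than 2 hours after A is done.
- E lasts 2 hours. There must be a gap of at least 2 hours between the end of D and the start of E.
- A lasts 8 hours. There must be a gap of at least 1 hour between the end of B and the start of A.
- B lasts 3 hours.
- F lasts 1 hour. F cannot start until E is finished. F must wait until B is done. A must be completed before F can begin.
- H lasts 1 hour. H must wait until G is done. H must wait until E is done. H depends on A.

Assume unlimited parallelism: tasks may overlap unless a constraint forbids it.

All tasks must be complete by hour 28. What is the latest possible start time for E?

13

Nothing follows C; the deadline of hour 28 is its only limit. It must start by 28 − 1 = hour 27.
Nothing follows H; the deadline of hour 28 is its only limit. It must start by 28 − 1 = hour 27.
G feeds C (must start by hour 27); H (must start by hour 27). Taking the minimum, G must finish by hour 27 and start by 27 − 9 = hour 18.
F must finish before G (must start by hour 18, minus 2-hour gap → hour 16). With a 1-hour duration, F must start by 16 − 1 = hour 15.
For E: F (must start by hour 15); H (must start by hour 27). The most restrictive is hour 15; with a 2-hour duration, E must start by hour 13.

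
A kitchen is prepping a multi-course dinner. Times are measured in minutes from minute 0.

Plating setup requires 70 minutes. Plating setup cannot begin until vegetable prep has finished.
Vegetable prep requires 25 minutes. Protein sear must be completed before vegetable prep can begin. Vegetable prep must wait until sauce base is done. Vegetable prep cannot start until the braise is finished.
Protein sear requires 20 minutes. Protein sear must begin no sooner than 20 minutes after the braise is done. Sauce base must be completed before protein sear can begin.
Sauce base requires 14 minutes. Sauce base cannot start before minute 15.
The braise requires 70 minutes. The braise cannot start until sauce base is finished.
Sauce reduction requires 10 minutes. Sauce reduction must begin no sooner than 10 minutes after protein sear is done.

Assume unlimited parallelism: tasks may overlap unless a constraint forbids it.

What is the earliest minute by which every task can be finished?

Sauce base waits on its own release at minute 15, so it starts at minute 15 and finishes at 15 + 14 = minute 29.
The braise cannot begin until sauce base (finishes minute 29). It runs from minute 29 to 29 + 70 = minute 99.
Protein sear needs all of the braise (finishes minute 99, plus 20-minute gap → minute 119); sauce base (finishes minute 29). That puts its earliest start at minute 119; it finishes at 119 + 20 = minute 139.
Sauce reduction waits on protein sear (finishes minute 139, plus 10-minute gap → minute 149), so it starts at minute 149 and finishes at 149 + 10 = minute 159.
Vegetable prep needs all of protein sear (finishes minute 139); sauce base (finishes minute 29); the braise (finishes minute 99). That puts its earliest start at minute 139; it finishes at 139 + 25 = minute 164.
Plating setup cannot begin until vegetable prep (finishes minute 164). It runs from minute 164 to 164 + 70 = minute 234.
All tasks are finished once the last one completes. Finish times: Sauce base at 29, The braise at 99, Protein sear at 139, Vegetable prep at 164, Sauce reduction at 159, Plating setup at 234. The latest is minute 234.

234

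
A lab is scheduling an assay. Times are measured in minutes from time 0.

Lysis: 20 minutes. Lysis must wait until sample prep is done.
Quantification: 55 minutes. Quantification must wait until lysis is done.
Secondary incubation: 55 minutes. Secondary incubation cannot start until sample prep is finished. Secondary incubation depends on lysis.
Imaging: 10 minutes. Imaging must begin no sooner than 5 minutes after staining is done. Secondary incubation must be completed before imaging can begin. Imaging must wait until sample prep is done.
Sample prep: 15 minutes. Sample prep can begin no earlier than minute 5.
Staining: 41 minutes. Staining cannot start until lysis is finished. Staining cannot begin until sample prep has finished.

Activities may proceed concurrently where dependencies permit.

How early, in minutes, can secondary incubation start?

After its own release at minute 5, sample prep can start at minute 5 and finishes at minute 20.
After sample prep (finishes minute 20), lysis can start at minute 20 and finishes at minute 40.
Secondary incubation waits on sample prep (finishes minute 20); lysis (finishes minute 40). The latest of these is minute 40, which is the earliest secondary incubation can start.

40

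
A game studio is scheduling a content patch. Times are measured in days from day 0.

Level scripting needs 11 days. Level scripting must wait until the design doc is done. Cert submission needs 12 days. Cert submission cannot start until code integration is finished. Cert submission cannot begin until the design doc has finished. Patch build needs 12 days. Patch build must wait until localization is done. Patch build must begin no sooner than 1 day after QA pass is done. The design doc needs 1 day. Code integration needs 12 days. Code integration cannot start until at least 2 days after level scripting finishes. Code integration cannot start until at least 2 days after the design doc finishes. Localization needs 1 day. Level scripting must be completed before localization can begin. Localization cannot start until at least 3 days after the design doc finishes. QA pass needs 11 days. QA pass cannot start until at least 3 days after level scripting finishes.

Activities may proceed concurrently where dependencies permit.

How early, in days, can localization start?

The design doc can start immediately at day 0; it finishes at day 1.
Level scripting waits on the design doc (finishes day 1), so it starts at day 1 and finishes at 1 + 11 = day 12.
Localization waits on level scripting (finishes day 12); the design doc (finishes day 1, plus 3-day gap → day 4). The latest of these is day 12, which is the earliest localization can start.

12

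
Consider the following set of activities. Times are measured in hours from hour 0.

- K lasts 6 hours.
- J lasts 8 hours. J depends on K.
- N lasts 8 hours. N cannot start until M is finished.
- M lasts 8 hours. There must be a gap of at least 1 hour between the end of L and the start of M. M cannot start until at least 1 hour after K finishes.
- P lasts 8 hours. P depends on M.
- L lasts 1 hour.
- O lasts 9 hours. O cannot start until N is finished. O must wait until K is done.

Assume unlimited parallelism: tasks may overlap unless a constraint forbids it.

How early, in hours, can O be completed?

32

L can start immediately at hour 0; it finishes at hour 1.
K can start immediately at hour 0; it finishes at hour 6.
For M: L (finishes hour 1, plus 1-hour gap → hour 2); K (finishes hour 6, plus 1-hour gap → hour 7). Taking the maximum gives a start of hour 7, and it finishes at 7 + 8 = hour 15.
After M (finishes hour 15), N can start at hour 15 and finishes at hour 23.
For O: N (finishes hour 23); K (finishes hour 6). Taking the maximum gives a start of hour 23, and it finishes at 23 + 9 = hour 32.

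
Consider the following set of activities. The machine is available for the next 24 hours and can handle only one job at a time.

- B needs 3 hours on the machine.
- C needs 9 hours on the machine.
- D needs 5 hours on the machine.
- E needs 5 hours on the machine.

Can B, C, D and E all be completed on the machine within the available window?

Running back to back, the jobs need 3 + 9 + 5 + 5 = 22 hours on the machine.
Since 22 ≤ 24, they fit within the window.

Yes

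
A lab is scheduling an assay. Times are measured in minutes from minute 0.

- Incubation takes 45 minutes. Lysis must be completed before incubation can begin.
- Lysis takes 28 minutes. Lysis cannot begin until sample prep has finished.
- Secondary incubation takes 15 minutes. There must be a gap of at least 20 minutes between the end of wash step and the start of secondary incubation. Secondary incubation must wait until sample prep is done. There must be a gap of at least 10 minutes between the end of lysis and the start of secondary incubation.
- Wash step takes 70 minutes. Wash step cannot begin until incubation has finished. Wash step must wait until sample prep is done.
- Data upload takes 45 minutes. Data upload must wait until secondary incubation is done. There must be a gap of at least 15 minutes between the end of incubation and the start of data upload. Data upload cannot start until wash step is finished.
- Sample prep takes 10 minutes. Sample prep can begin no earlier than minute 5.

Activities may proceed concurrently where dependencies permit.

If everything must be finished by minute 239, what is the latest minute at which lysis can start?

16

To finish by minute 239, data upload (duration 45) must start no later than minute 194.
Secondary incubation feeds into data upload (must start by minute 194); so secondary incubation must finish by minute 194 and therefore start by minute 179.
Wash step has several dependents: secondary incubation (must start by minute 179, minus 20-minute gap → minute 159); data upload (must start by minute 194). The earliest of those limits is minute 159, so wash step must start by 159 − 70 = minute 89.
Incubation feeds wash step (must start by minute 89); data upload (must start by minute 194, minus 15-minute gap → minute 179). Taking the minimum, incubation must finish by minute 89 and start by 89 − 45 = minute 44.
Lysis feeds incubation (must start by minute 44); secondary incubation (must start by minute 179, minus 10-minute gap → minute 169). Taking the minimum, lysis must finish by minute 44 and start by 44 − 28 = minute 16.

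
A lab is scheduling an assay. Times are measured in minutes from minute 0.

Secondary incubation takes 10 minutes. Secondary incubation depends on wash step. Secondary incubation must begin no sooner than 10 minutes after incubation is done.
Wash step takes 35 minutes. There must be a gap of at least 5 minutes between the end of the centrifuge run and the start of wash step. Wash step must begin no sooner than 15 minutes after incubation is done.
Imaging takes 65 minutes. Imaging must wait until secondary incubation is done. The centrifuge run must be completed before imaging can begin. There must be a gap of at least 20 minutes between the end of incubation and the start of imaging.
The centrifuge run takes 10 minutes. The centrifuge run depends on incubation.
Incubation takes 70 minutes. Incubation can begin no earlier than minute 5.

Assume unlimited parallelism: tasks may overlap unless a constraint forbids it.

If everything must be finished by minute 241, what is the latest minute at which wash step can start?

To finish by minute 241, imaging (duration 65) must start no later than minute 176.
Secondary incubation has to be done before imaging (must start by minute 176). That means finishing by minute 176, i.e. starting by 176 − 10 = minute 166.
Wash step feeds into secondary incubation (must start by minute 166); so wash step must finish by minute 166 and therefore start by minute 131.

131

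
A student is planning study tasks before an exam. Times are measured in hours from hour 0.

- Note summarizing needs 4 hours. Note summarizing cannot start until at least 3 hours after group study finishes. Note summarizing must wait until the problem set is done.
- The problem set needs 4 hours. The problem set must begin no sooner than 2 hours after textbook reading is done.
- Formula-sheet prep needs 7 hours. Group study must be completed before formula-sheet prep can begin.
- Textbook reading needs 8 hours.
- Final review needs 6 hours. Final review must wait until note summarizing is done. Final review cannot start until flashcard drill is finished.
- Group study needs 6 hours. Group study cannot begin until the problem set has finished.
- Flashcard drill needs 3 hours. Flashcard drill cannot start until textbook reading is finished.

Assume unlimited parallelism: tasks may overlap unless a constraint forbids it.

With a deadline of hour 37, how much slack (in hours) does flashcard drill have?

20

Textbook reading can start immediately at hour 0; it finishes at hour 8.
Flashcard drill waits on textbook reading (finishes hour 8), so it starts at hour 8 and finishes at 8 + 3 = hour 11.

Working backward from the deadline:
Final review must finish by hour 37; it takes 6 hours, so it must start by 37 − 6 = hour 31.
Flashcard drill has to be done before final review (must start by hour 31). That means finishing by hour 31, i.e. starting by 31 − 3 = hour 28.
So flashcard drill can start as early as hour 8 and as late as hour 28, giving 28 − 8 = 20 hours of slack.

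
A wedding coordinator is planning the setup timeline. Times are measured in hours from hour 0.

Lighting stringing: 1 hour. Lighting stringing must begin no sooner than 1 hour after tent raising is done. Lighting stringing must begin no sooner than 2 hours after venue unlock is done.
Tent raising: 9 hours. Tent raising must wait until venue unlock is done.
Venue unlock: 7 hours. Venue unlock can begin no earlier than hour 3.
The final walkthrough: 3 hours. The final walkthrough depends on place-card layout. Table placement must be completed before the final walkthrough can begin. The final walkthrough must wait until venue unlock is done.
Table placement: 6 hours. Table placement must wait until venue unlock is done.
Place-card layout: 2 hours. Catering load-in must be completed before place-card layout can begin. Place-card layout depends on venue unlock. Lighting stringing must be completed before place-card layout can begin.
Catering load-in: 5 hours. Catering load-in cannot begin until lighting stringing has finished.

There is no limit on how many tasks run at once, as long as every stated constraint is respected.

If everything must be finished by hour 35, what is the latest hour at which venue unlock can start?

The final walkthrough must finish by hour 35; it takes 3 hours, so it must start by 35 − 3 = hour 32.
Place-card layout feeds into the final walkthrough (must start by hour 32); so place-card layout must finish by hour 32 and therefore start by hour 30.
Catering load-in feeds into place-card layout (must start by hour 30); so catering load-in must finish by hour 30 and therefore start by hour 25.
Lighting stringing has several dependents: catering load-in (must start by hour 25); place-card layout (must start by hour 30). The earliest of those limits is hour 25, so lighting stringing must start by 25 − 1 = hour 24.
Since lighting stringing (must start by hour 24, minus 1-hour gap → hour 23) depends on it, tent raising must finish by hour 23. Backing off its 9-hour duration gives a latest start of hour 14.
Table placement must finish before the final walkthrough (must start by hour 32). With a 6-hour duration, table placement must start by 32 − 6 = hour 26.
Venue unlock has several dependents: tent raising (must start by hour 14); table placement (must start by hour 26); lighting stringing (must start by hour 24, minus 2-hour gap → hour 22); place-card layout (must start by hour 30); the final walkthrough (must start by hour 32). The earliest of those limits is hour 14, so venue unlock must start by 14 − 7 = hour 7.

7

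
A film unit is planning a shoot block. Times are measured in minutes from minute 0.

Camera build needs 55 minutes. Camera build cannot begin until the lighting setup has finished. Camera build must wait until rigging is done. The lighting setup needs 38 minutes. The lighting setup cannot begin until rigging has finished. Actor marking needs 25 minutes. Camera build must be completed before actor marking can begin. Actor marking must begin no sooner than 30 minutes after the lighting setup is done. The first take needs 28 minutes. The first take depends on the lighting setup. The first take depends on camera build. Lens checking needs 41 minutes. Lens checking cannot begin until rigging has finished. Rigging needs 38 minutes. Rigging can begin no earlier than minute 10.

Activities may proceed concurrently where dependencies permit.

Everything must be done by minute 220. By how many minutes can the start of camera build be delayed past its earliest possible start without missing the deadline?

51

After its own release at minute 10, rigging can start at minute 10 and finishes at minute 48.
The lighting setup waits on rigging (finishes minute 48), so it starts at minute 48 and finishes at 48 + 38 = minute 86.
For camera build: the lighting setup (finishes minute 86); rigging (finishes minute 48). Taking the maximum gives a start of minute 86, and it finishes at 86 + 55 = minute 141.

Working backward from the deadline:
Actor marking must finish by minute 220; it takes 25 minutes, so it must start by 220 − 25 = minute 195.
Nothing follows the first take; the deadline of minute 220 is its only limit. It must start by 220 − 28 = minute 192.
Camera build has several dependents: actor marking (must start by minute 195); the first take (must start by minute 192). The earliest of those limits is minute 192, so camera build must start by 192 − 55 = minute 137.
So camera build can start as early as minute 86 and as late as minute 137, giving 137 − 86 = 51 minutes of slack.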